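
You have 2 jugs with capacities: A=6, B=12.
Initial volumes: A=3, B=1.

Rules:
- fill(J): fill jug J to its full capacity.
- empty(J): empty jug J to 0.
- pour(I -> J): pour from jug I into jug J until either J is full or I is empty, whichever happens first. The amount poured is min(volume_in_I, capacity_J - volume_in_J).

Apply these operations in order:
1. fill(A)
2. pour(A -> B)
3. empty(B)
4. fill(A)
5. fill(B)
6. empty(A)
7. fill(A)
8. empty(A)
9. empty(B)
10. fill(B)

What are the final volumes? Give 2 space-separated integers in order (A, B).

Step 1: fill(A) -> (A=6 B=1)
Step 2: pour(A -> B) -> (A=0 B=7)
Step 3: empty(B) -> (A=0 B=0)
Step 4: fill(A) -> (A=6 B=0)
Step 5: fill(B) -> (A=6 B=12)
Step 6: empty(A) -> (A=0 B=12)
Step 7: fill(A) -> (A=6 B=12)
Step 8: empty(A) -> (A=0 B=12)
Step 9: empty(B) -> (A=0 B=0)
Step 10: fill(B) -> (A=0 B=12)

Answer: 0 12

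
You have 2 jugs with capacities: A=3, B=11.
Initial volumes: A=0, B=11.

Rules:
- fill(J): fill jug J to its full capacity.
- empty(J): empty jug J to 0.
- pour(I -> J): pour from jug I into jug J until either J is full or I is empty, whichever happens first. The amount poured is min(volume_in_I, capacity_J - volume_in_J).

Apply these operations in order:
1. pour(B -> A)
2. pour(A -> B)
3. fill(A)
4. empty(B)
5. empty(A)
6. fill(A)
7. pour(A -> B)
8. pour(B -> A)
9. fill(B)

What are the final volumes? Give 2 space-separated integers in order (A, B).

Answer: 3 11

Derivation:
Step 1: pour(B -> A) -> (A=3 B=8)
Step 2: pour(A -> B) -> (A=0 B=11)
Step 3: fill(A) -> (A=3 B=11)
Step 4: empty(B) -> (A=3 B=0)
Step 5: empty(A) -> (A=0 B=0)
Step 6: fill(A) -> (A=3 B=0)
Step 7: pour(A -> B) -> (A=0 B=3)
Step 8: pour(B -> A) -> (A=3 B=0)
Step 9: fill(B) -> (A=3 B=11)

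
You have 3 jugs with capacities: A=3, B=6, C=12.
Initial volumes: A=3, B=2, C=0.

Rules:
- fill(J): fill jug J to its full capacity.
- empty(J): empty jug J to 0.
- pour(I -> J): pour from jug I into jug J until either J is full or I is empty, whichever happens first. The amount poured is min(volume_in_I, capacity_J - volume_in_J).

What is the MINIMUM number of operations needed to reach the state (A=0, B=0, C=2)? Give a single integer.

Answer: 2

Derivation:
BFS from (A=3, B=2, C=0). One shortest path:
  1. empty(A) -> (A=0 B=2 C=0)
  2. pour(B -> C) -> (A=0 B=0 C=2)
Reached target in 2 moves.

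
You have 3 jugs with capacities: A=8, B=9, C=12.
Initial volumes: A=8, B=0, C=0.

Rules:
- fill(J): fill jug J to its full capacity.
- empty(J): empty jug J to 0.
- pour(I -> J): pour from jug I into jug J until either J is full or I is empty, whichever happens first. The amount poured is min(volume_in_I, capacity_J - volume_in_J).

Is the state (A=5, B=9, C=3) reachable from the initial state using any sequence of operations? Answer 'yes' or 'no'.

BFS from (A=8, B=0, C=0):
  1. fill(B) -> (A=8 B=9 C=0)
  2. pour(B -> C) -> (A=8 B=0 C=9)
  3. pour(A -> C) -> (A=5 B=0 C=12)
  4. pour(C -> B) -> (A=5 B=9 C=3)
Target reached → yes.

Answer: yes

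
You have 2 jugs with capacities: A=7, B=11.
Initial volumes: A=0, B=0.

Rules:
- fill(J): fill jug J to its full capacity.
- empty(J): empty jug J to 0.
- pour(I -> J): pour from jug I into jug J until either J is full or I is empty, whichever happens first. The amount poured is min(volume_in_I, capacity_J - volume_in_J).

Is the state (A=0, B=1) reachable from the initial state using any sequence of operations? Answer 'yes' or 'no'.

BFS from (A=0, B=0):
  1. fill(B) -> (A=0 B=11)
  2. pour(B -> A) -> (A=7 B=4)
  3. empty(A) -> (A=0 B=4)
  4. pour(B -> A) -> (A=4 B=0)
  5. fill(B) -> (A=4 B=11)
  6. pour(B -> A) -> (A=7 B=8)
  7. empty(A) -> (A=0 B=8)
  8. pour(B -> A) -> (A=7 B=1)
  9. empty(A) -> (A=0 B=1)
Target reached → yes.

Answer: yes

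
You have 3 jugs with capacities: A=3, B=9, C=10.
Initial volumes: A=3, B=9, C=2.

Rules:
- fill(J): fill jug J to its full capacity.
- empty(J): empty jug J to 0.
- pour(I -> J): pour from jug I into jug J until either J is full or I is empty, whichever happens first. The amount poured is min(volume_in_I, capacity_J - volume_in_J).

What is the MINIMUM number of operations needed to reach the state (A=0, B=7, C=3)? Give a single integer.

BFS from (A=3, B=9, C=2). One shortest path:
  1. empty(A) -> (A=0 B=9 C=2)
  2. empty(B) -> (A=0 B=0 C=2)
  3. fill(C) -> (A=0 B=0 C=10)
  4. pour(C -> A) -> (A=3 B=0 C=7)
  5. pour(C -> B) -> (A=3 B=7 C=0)
  6. pour(A -> C) -> (A=0 B=7 C=3)
Reached target in 6 moves.

Answer: 6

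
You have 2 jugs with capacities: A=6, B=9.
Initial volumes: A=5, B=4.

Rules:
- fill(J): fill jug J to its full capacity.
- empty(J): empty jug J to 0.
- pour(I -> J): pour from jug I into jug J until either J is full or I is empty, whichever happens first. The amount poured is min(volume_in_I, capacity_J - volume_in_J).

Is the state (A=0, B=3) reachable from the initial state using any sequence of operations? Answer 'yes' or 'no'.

BFS from (A=5, B=4):
  1. pour(B -> A) -> (A=6 B=3)
  2. empty(A) -> (A=0 B=3)
Target reached → yes.

Answer: yes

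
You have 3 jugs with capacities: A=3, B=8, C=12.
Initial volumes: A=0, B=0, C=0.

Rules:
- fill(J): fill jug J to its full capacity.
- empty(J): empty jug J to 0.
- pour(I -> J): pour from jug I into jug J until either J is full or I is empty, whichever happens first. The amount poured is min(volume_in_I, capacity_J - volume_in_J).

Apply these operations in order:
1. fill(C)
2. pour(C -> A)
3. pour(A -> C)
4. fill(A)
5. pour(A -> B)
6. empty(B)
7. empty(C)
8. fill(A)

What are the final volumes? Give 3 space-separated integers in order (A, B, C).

Step 1: fill(C) -> (A=0 B=0 C=12)
Step 2: pour(C -> A) -> (A=3 B=0 C=9)
Step 3: pour(A -> C) -> (A=0 B=0 C=12)
Step 4: fill(A) -> (A=3 B=0 C=12)
Step 5: pour(A -> B) -> (A=0 B=3 C=12)
Step 6: empty(B) -> (A=0 B=0 C=12)
Step 7: empty(C) -> (A=0 B=0 C=0)
Step 8: fill(A) -> (A=3 B=0 C=0)

Answer: 3 0 0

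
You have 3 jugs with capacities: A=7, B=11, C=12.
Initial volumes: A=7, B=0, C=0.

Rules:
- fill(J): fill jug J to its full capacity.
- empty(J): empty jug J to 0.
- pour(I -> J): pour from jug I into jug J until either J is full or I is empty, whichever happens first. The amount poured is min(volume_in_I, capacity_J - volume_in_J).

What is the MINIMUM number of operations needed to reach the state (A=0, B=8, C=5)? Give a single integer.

Answer: 8

Derivation:
BFS from (A=7, B=0, C=0). One shortest path:
  1. empty(A) -> (A=0 B=0 C=0)
  2. fill(C) -> (A=0 B=0 C=12)
  3. pour(C -> B) -> (A=0 B=11 C=1)
  4. empty(B) -> (A=0 B=0 C=1)
  5. pour(C -> B) -> (A=0 B=1 C=0)
  6. fill(C) -> (A=0 B=1 C=12)
  7. pour(C -> A) -> (A=7 B=1 C=5)
  8. pour(A -> B) -> (A=0 B=8 C=5)
Reached target in 8 moves.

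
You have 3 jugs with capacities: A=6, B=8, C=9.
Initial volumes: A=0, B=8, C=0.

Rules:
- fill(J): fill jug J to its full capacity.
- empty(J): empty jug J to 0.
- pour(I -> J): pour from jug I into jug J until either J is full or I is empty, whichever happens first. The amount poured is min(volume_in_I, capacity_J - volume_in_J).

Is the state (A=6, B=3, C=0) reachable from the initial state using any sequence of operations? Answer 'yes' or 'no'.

Answer: yes

Derivation:
BFS from (A=0, B=8, C=0):
  1. empty(B) -> (A=0 B=0 C=0)
  2. fill(C) -> (A=0 B=0 C=9)
  3. pour(C -> A) -> (A=6 B=0 C=3)
  4. pour(C -> B) -> (A=6 B=3 C=0)
Target reached → yes.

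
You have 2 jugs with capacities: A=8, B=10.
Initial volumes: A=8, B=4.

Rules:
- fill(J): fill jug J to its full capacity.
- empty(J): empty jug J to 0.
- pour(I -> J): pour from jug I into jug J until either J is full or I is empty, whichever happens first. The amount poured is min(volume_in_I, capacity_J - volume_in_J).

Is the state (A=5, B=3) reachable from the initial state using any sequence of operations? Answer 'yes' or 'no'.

BFS explored all 18 reachable states.
Reachable set includes: (0,0), (0,2), (0,4), (0,6), (0,8), (0,10), (2,0), (2,10), (4,0), (4,10), (6,0), (6,10) ...
Target (A=5, B=3) not in reachable set → no.

Answer: no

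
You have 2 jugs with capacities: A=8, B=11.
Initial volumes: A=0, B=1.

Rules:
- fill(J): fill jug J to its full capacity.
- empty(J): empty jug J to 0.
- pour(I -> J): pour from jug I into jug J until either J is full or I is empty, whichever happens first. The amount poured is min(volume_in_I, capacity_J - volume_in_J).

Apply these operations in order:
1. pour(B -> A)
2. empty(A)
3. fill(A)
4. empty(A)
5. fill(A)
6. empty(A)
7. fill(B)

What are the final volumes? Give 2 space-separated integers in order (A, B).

Step 1: pour(B -> A) -> (A=1 B=0)
Step 2: empty(A) -> (A=0 B=0)
Step 3: fill(A) -> (A=8 B=0)
Step 4: empty(A) -> (A=0 B=0)
Step 5: fill(A) -> (A=8 B=0)
Step 6: empty(A) -> (A=0 B=0)
Step 7: fill(B) -> (A=0 B=11)

Answer: 0 11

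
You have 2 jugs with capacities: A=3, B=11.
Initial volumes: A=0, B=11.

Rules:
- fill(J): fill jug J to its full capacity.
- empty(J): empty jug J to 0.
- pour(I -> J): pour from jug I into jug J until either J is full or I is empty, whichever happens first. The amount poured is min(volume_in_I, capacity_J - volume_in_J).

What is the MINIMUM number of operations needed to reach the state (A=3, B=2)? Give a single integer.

Answer: 5

Derivation:
BFS from (A=0, B=11). One shortest path:
  1. pour(B -> A) -> (A=3 B=8)
  2. empty(A) -> (A=0 B=8)
  3. pour(B -> A) -> (A=3 B=5)
  4. empty(A) -> (A=0 B=5)
  5. pour(B -> A) -> (A=3 B=2)
Reached target in 5 moves.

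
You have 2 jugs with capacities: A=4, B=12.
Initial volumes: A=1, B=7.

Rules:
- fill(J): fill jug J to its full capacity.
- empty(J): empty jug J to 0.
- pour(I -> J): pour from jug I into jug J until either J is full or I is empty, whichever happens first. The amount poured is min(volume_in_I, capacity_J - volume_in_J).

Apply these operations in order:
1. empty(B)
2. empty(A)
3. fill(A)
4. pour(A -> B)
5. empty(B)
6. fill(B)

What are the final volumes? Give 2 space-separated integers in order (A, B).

Answer: 0 12

Derivation:
Step 1: empty(B) -> (A=1 B=0)
Step 2: empty(A) -> (A=0 B=0)
Step 3: fill(A) -> (A=4 B=0)
Step 4: pour(A -> B) -> (A=0 B=4)
Step 5: empty(B) -> (A=0 B=0)
Step 6: fill(B) -> (A=0 B=12)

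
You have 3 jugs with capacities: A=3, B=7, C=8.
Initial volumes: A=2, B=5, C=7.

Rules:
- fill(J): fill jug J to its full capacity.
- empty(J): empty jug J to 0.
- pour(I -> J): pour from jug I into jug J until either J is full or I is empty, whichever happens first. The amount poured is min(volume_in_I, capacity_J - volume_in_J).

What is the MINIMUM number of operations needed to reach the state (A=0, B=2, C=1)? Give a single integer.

Answer: 5

Derivation:
BFS from (A=2, B=5, C=7). One shortest path:
  1. empty(B) -> (A=2 B=0 C=7)
  2. fill(C) -> (A=2 B=0 C=8)
  3. pour(C -> B) -> (A=2 B=7 C=1)
  4. empty(B) -> (A=2 B=0 C=1)
  5. pour(A -> B) -> (A=0 B=2 C=1)
Reached target in 5 moves.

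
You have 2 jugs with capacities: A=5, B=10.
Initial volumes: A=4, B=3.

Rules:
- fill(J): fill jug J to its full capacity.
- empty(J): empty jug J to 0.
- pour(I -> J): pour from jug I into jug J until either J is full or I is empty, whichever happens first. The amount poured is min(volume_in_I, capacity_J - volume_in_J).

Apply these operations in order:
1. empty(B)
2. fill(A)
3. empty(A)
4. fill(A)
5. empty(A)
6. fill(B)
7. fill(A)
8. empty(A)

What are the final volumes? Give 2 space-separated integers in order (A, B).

Step 1: empty(B) -> (A=4 B=0)
Step 2: fill(A) -> (A=5 B=0)
Step 3: empty(A) -> (A=0 B=0)
Step 4: fill(A) -> (A=5 B=0)
Step 5: empty(A) -> (A=0 B=0)
Step 6: fill(B) -> (A=0 B=10)
Step 7: fill(A) -> (A=5 B=10)
Step 8: empty(A) -> (A=0 B=10)

Answer: 0 10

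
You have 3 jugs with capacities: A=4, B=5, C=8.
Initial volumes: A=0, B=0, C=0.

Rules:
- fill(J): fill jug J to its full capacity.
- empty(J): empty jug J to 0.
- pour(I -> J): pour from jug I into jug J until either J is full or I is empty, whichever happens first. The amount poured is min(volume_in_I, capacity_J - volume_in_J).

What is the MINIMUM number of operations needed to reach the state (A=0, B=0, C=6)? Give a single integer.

BFS from (A=0, B=0, C=0). One shortest path:
  1. fill(B) -> (A=0 B=5 C=0)
  2. pour(B -> A) -> (A=4 B=1 C=0)
  3. empty(A) -> (A=0 B=1 C=0)
  4. pour(B -> C) -> (A=0 B=0 C=1)
  5. fill(B) -> (A=0 B=5 C=1)
  6. pour(B -> C) -> (A=0 B=0 C=6)
Reached target in 6 moves.

Answer: 6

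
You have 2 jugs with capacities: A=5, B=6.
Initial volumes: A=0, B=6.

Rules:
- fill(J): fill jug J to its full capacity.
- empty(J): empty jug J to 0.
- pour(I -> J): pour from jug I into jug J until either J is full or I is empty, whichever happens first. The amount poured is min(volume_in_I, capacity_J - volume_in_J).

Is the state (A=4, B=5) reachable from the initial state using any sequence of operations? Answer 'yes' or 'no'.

Answer: no

Derivation:
BFS explored all 22 reachable states.
Reachable set includes: (0,0), (0,1), (0,2), (0,3), (0,4), (0,5), (0,6), (1,0), (1,6), (2,0), (2,6), (3,0) ...
Target (A=4, B=5) not in reachable set → no.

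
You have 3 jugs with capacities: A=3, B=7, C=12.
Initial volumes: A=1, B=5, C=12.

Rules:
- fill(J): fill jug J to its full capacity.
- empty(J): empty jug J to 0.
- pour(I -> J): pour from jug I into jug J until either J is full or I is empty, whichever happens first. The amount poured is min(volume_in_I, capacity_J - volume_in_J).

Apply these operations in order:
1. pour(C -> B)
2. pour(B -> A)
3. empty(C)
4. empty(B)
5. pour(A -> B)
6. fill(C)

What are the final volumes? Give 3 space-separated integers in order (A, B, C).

Step 1: pour(C -> B) -> (A=1 B=7 C=10)
Step 2: pour(B -> A) -> (A=3 B=5 C=10)
Step 3: empty(C) -> (A=3 B=5 C=0)
Step 4: empty(B) -> (A=3 B=0 C=0)
Step 5: pour(A -> B) -> (A=0 B=3 C=0)
Step 6: fill(C) -> (A=0 B=3 C=12)

Answer: 0 3 12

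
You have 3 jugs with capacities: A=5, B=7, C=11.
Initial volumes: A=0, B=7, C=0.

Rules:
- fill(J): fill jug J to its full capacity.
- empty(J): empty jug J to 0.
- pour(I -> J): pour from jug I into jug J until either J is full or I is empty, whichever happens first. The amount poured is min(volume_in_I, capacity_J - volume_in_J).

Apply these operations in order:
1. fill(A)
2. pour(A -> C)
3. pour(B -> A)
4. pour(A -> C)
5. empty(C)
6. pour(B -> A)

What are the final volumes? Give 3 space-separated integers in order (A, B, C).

Answer: 2 0 0

Derivation:
Step 1: fill(A) -> (A=5 B=7 C=0)
Step 2: pour(A -> C) -> (A=0 B=7 C=5)
Step 3: pour(B -> A) -> (A=5 B=2 C=5)
Step 4: pour(A -> C) -> (A=0 B=2 C=10)
Step 5: empty(C) -> (A=0 B=2 C=0)
Step 6: pour(B -> A) -> (A=2 B=0 C=0)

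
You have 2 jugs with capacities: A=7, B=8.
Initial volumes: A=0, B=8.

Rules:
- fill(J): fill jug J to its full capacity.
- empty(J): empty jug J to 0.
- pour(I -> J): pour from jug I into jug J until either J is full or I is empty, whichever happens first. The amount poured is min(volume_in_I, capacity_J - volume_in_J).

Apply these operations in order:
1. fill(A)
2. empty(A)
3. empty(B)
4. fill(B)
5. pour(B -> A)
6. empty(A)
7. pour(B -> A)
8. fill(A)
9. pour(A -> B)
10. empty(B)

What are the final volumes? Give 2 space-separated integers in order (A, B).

Answer: 0 0

Derivation:
Step 1: fill(A) -> (A=7 B=8)
Step 2: empty(A) -> (A=0 B=8)
Step 3: empty(B) -> (A=0 B=0)
Step 4: fill(B) -> (A=0 B=8)
Step 5: pour(B -> A) -> (A=7 B=1)
Step 6: empty(A) -> (A=0 B=1)
Step 7: pour(B -> A) -> (A=1 B=0)
Step 8: fill(A) -> (A=7 B=0)
Step 9: pour(A -> B) -> (A=0 B=7)
Step 10: empty(B) -> (A=0 B=0)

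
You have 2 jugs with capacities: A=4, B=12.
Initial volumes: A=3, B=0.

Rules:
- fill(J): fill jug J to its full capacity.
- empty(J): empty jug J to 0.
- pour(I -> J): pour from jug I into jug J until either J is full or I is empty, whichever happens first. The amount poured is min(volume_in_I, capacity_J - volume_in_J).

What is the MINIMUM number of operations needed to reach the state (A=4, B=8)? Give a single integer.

Answer: 3

Derivation:
BFS from (A=3, B=0). One shortest path:
  1. empty(A) -> (A=0 B=0)
  2. fill(B) -> (A=0 B=12)
  3. pour(B -> A) -> (A=4 B=8)
Reached target in 3 moves.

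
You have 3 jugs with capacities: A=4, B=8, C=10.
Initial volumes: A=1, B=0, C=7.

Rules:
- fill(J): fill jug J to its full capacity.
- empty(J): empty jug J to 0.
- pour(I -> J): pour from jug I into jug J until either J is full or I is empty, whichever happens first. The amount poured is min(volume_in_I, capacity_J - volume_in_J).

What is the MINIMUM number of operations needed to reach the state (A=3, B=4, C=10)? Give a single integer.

Answer: 5

Derivation:
BFS from (A=1, B=0, C=7). One shortest path:
  1. empty(A) -> (A=0 B=0 C=7)
  2. pour(C -> A) -> (A=4 B=0 C=3)
  3. pour(A -> B) -> (A=0 B=4 C=3)
  4. pour(C -> A) -> (A=3 B=4 C=0)
  5. fill(C) -> (A=3 B=4 C=10)
Reached target in 5 moves.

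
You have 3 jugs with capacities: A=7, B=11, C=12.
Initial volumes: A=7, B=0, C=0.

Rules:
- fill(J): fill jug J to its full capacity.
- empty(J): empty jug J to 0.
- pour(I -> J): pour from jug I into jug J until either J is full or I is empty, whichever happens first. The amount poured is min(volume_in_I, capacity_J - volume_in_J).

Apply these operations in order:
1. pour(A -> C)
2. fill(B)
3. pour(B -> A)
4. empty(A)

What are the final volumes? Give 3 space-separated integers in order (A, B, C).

Answer: 0 4 7

Derivation:
Step 1: pour(A -> C) -> (A=0 B=0 C=7)
Step 2: fill(B) -> (A=0 B=11 C=7)
Step 3: pour(B -> A) -> (A=7 B=4 C=7)
Step 4: empty(A) -> (A=0 B=4 C=7)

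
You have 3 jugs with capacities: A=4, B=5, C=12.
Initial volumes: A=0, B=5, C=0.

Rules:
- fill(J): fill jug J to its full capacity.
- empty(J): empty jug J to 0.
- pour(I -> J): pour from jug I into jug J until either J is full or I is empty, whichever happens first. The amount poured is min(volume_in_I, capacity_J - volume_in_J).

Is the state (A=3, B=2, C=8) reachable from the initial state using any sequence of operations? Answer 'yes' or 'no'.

Answer: no

Derivation:
BFS explored all 258 reachable states.
Reachable set includes: (0,0,0), (0,0,1), (0,0,2), (0,0,3), (0,0,4), (0,0,5), (0,0,6), (0,0,7), (0,0,8), (0,0,9), (0,0,10), (0,0,11) ...
Target (A=3, B=2, C=8) not in reachable set → no.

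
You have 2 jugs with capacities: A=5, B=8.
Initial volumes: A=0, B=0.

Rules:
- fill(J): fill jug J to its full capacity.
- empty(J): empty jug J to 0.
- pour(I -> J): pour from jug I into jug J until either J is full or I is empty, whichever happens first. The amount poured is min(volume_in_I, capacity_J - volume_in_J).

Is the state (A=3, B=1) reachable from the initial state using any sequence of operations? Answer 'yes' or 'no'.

BFS explored all 26 reachable states.
Reachable set includes: (0,0), (0,1), (0,2), (0,3), (0,4), (0,5), (0,6), (0,7), (0,8), (1,0), (1,8), (2,0) ...
Target (A=3, B=1) not in reachable set → no.

Answer: no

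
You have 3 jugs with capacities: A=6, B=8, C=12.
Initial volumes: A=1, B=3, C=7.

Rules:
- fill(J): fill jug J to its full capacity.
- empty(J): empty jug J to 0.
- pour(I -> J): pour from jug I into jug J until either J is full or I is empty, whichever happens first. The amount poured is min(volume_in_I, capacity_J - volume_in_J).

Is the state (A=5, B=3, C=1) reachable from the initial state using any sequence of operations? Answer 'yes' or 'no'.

Answer: no

Derivation:
BFS explored all 435 reachable states.
Reachable set includes: (0,0,0), (0,0,1), (0,0,2), (0,0,3), (0,0,4), (0,0,5), (0,0,6), (0,0,7), (0,0,8), (0,0,9), (0,0,10), (0,0,11) ...
Target (A=5, B=3, C=1) not in reachable set → no.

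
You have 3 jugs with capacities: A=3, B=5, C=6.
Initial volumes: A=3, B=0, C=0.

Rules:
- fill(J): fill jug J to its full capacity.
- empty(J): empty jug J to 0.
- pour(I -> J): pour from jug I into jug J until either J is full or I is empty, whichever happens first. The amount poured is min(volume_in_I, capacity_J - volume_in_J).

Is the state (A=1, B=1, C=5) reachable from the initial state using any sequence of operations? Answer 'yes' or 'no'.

BFS explored all 128 reachable states.
Reachable set includes: (0,0,0), (0,0,1), (0,0,2), (0,0,3), (0,0,4), (0,0,5), (0,0,6), (0,1,0), (0,1,1), (0,1,2), (0,1,3), (0,1,4) ...
Target (A=1, B=1, C=5) not in reachable set → no.

Answer: no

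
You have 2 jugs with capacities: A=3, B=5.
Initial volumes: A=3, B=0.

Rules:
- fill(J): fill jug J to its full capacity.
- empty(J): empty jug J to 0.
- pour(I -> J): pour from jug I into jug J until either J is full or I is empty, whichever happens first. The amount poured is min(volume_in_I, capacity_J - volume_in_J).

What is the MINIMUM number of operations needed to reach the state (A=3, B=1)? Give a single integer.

Answer: 6

Derivation:
BFS from (A=3, B=0). One shortest path:
  1. pour(A -> B) -> (A=0 B=3)
  2. fill(A) -> (A=3 B=3)
  3. pour(A -> B) -> (A=1 B=5)
  4. empty(B) -> (A=1 B=0)
  5. pour(A -> B) -> (A=0 B=1)
  6. fill(A) -> (A=3 B=1)
Reached target in 6 moves.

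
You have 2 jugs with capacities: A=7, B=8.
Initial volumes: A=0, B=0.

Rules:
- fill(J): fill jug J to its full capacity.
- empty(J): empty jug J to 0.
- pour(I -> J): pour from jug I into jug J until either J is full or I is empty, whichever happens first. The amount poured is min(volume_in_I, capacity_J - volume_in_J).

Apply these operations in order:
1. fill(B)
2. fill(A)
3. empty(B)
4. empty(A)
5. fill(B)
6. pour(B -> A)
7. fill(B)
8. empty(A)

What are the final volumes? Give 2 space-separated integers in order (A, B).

Answer: 0 8

Derivation:
Step 1: fill(B) -> (A=0 B=8)
Step 2: fill(A) -> (A=7 B=8)
Step 3: empty(B) -> (A=7 B=0)
Step 4: empty(A) -> (A=0 B=0)
Step 5: fill(B) -> (A=0 B=8)
Step 6: pour(B -> A) -> (A=7 B=1)
Step 7: fill(B) -> (A=7 B=8)
Step 8: empty(A) -> (A=0 B=8)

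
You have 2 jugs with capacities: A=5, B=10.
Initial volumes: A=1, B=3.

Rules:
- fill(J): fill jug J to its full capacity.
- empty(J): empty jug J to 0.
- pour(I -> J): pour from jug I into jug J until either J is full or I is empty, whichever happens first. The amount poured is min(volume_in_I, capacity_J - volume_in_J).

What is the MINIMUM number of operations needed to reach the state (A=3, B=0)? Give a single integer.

Answer: 2

Derivation:
BFS from (A=1, B=3). One shortest path:
  1. empty(A) -> (A=0 B=3)
  2. pour(B -> A) -> (A=3 B=0)
Reached target in 2 moves.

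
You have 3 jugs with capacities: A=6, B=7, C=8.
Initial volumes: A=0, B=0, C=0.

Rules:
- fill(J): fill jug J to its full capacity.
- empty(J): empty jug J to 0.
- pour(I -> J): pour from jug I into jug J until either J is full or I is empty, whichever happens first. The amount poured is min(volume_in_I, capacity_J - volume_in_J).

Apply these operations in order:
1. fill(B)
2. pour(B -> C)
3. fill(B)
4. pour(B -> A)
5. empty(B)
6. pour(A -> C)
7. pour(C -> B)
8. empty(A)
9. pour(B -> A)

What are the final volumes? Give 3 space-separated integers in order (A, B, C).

Step 1: fill(B) -> (A=0 B=7 C=0)
Step 2: pour(B -> C) -> (A=0 B=0 C=7)
Step 3: fill(B) -> (A=0 B=7 C=7)
Step 4: pour(B -> A) -> (A=6 B=1 C=7)
Step 5: empty(B) -> (A=6 B=0 C=7)
Step 6: pour(A -> C) -> (A=5 B=0 C=8)
Step 7: pour(C -> B) -> (A=5 B=7 C=1)
Step 8: empty(A) -> (A=0 B=7 C=1)
Step 9: pour(B -> A) -> (A=6 B=1 C=1)

Answer: 6 1 1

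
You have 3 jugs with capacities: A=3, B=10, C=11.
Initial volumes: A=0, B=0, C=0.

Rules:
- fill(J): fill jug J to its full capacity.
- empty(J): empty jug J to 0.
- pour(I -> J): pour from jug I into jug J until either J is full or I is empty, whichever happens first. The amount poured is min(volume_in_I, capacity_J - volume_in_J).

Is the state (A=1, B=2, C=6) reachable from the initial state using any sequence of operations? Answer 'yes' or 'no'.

BFS explored all 348 reachable states.
Reachable set includes: (0,0,0), (0,0,1), (0,0,2), (0,0,3), (0,0,4), (0,0,5), (0,0,6), (0,0,7), (0,0,8), (0,0,9), (0,0,10), (0,0,11) ...
Target (A=1, B=2, C=6) not in reachable set → no.

Answer: no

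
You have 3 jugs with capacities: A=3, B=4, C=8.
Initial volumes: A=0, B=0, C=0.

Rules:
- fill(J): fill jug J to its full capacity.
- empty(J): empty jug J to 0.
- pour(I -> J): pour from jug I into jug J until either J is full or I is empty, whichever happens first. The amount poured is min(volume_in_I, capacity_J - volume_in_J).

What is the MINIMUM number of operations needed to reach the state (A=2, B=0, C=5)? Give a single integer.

Answer: 6

Derivation:
BFS from (A=0, B=0, C=0). One shortest path:
  1. fill(A) -> (A=3 B=0 C=0)
  2. fill(C) -> (A=3 B=0 C=8)
  3. pour(A -> B) -> (A=0 B=3 C=8)
  4. pour(C -> A) -> (A=3 B=3 C=5)
  5. pour(A -> B) -> (A=2 B=4 C=5)
  6. empty(B) -> (A=2 B=0 C=5)
Reached target in 6 moves.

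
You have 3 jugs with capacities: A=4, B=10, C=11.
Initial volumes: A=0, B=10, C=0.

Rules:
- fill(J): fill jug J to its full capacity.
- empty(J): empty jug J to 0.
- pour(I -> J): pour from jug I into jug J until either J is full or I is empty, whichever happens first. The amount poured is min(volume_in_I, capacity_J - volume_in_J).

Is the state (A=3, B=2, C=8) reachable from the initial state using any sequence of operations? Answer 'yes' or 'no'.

BFS explored all 390 reachable states.
Reachable set includes: (0,0,0), (0,0,1), (0,0,2), (0,0,3), (0,0,4), (0,0,5), (0,0,6), (0,0,7), (0,0,8), (0,0,9), (0,0,10), (0,0,11) ...
Target (A=3, B=2, C=8) not in reachable set → no.

Answer: no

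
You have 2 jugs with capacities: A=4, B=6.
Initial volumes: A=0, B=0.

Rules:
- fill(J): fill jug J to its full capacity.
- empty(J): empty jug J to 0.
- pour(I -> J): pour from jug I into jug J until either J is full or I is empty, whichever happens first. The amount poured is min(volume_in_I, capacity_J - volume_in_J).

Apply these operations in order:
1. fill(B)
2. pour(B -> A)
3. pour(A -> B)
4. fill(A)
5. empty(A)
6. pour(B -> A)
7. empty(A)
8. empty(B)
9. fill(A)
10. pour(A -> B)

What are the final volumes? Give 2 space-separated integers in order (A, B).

Step 1: fill(B) -> (A=0 B=6)
Step 2: pour(B -> A) -> (A=4 B=2)
Step 3: pour(A -> B) -> (A=0 B=6)
Step 4: fill(A) -> (A=4 B=6)
Step 5: empty(A) -> (A=0 B=6)
Step 6: pour(B -> A) -> (A=4 B=2)
Step 7: empty(A) -> (A=0 B=2)
Step 8: empty(B) -> (A=0 B=0)
Step 9: fill(A) -> (A=4 B=0)
Step 10: pour(A -> B) -> (A=0 B=4)

Answer: 0 4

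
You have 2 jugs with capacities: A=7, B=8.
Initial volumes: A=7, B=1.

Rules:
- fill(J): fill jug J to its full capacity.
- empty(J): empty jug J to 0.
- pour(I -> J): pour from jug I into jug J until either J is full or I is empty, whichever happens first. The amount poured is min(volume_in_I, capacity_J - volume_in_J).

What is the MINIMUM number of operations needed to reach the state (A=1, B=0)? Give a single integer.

BFS from (A=7, B=1). One shortest path:
  1. empty(A) -> (A=0 B=1)
  2. pour(B -> A) -> (A=1 B=0)
Reached target in 2 moves.

Answer: 2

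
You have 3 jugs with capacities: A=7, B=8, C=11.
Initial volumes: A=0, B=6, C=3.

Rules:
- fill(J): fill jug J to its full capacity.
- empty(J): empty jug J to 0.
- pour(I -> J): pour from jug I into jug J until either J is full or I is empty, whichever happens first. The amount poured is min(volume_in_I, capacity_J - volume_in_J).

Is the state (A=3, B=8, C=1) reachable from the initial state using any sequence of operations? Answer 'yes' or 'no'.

BFS from (A=0, B=6, C=3):
  1. pour(C -> A) -> (A=3 B=6 C=0)
  2. fill(C) -> (A=3 B=6 C=11)
  3. pour(C -> B) -> (A=3 B=8 C=9)
  4. empty(B) -> (A=3 B=0 C=9)
  5. pour(C -> B) -> (A=3 B=8 C=1)
Target reached → yes.

Answer: yes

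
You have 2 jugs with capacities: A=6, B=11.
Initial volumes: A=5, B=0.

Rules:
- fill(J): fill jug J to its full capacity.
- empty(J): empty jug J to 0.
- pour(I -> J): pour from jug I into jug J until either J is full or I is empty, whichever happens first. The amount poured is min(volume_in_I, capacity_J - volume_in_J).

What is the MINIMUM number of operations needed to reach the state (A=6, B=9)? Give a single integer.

Answer: 8

Derivation:
BFS from (A=5, B=0). One shortest path:
  1. fill(B) -> (A=5 B=11)
  2. pour(B -> A) -> (A=6 B=10)
  3. empty(A) -> (A=0 B=10)
  4. pour(B -> A) -> (A=6 B=4)
  5. empty(A) -> (A=0 B=4)
  6. pour(B -> A) -> (A=4 B=0)
  7. fill(B) -> (A=4 B=11)
  8. pour(B -> A) -> (A=6 B=9)
Reached target in 8 moves.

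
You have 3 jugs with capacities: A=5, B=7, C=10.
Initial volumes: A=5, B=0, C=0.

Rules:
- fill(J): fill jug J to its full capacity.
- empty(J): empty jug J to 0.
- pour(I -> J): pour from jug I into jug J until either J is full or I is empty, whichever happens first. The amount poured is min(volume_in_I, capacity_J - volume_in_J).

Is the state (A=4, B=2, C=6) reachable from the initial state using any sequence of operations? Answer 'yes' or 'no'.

Answer: no

Derivation:
BFS explored all 312 reachable states.
Reachable set includes: (0,0,0), (0,0,1), (0,0,2), (0,0,3), (0,0,4), (0,0,5), (0,0,6), (0,0,7), (0,0,8), (0,0,9), (0,0,10), (0,1,0) ...
Target (A=4, B=2, C=6) not in reachable set → no.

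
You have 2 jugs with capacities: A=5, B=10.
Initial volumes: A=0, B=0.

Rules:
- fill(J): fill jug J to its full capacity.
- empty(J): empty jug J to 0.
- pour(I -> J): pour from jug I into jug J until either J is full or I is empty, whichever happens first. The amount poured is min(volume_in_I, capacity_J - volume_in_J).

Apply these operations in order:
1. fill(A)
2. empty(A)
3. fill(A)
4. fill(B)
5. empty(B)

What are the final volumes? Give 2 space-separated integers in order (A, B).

Step 1: fill(A) -> (A=5 B=0)
Step 2: empty(A) -> (A=0 B=0)
Step 3: fill(A) -> (A=5 B=0)
Step 4: fill(B) -> (A=5 B=10)
Step 5: empty(B) -> (A=5 B=0)

Answer: 5 0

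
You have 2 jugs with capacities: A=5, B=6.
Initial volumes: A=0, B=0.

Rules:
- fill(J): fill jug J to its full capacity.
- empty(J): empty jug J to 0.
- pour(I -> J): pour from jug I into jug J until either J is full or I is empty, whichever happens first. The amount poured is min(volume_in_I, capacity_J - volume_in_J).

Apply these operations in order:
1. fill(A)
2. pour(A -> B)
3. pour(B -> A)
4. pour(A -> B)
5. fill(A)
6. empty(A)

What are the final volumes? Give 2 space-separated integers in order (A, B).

Answer: 0 5

Derivation:
Step 1: fill(A) -> (A=5 B=0)
Step 2: pour(A -> B) -> (A=0 B=5)
Step 3: pour(B -> A) -> (A=5 B=0)
Step 4: pour(A -> B) -> (A=0 B=5)
Step 5: fill(A) -> (A=5 B=5)
Step 6: empty(A) -> (A=0 B=5)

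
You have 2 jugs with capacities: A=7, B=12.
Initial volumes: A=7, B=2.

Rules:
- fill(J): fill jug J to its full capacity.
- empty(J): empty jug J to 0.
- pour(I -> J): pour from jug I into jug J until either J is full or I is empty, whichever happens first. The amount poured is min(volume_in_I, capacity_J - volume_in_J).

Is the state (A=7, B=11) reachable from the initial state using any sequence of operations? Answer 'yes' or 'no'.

Answer: yes

Derivation:
BFS from (A=7, B=2):
  1. pour(A -> B) -> (A=0 B=9)
  2. fill(A) -> (A=7 B=9)
  3. pour(A -> B) -> (A=4 B=12)
  4. empty(B) -> (A=4 B=0)
  5. pour(A -> B) -> (A=0 B=4)
  6. fill(A) -> (A=7 B=4)
  7. pour(A -> B) -> (A=0 B=11)
  8. fill(A) -> (A=7 B=11)
Target reached → yes.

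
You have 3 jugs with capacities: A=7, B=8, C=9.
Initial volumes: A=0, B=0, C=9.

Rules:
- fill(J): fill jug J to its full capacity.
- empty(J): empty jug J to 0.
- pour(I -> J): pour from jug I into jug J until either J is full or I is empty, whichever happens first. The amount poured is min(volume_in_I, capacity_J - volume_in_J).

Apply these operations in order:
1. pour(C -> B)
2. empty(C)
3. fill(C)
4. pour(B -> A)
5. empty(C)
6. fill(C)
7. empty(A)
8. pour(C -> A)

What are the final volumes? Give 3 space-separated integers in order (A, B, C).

Step 1: pour(C -> B) -> (A=0 B=8 C=1)
Step 2: empty(C) -> (A=0 B=8 C=0)
Step 3: fill(C) -> (A=0 B=8 C=9)
Step 4: pour(B -> A) -> (A=7 B=1 C=9)
Step 5: empty(C) -> (A=7 B=1 C=0)
Step 6: fill(C) -> (A=7 B=1 C=9)
Step 7: empty(A) -> (A=0 B=1 C=9)
Step 8: pour(C -> A) -> (A=7 B=1 C=2)

Answer: 7 1 2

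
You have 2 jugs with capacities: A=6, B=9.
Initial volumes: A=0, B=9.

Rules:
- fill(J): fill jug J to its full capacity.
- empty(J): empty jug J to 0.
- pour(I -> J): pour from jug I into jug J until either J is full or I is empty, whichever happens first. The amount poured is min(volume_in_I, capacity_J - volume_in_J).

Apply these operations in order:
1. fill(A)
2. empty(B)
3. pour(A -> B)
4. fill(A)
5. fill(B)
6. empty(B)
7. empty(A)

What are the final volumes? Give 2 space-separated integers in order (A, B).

Answer: 0 0

Derivation:
Step 1: fill(A) -> (A=6 B=9)
Step 2: empty(B) -> (A=6 B=0)
Step 3: pour(A -> B) -> (A=0 B=6)
Step 4: fill(A) -> (A=6 B=6)
Step 5: fill(B) -> (A=6 B=9)
Step 6: empty(B) -> (A=6 B=0)
Step 7: empty(A) -> (A=0 B=0)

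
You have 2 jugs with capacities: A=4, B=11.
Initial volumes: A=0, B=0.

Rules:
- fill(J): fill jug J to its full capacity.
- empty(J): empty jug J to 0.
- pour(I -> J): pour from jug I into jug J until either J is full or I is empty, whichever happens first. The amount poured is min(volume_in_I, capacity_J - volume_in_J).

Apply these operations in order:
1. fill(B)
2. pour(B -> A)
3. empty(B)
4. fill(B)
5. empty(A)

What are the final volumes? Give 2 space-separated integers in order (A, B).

Step 1: fill(B) -> (A=0 B=11)
Step 2: pour(B -> A) -> (A=4 B=7)
Step 3: empty(B) -> (A=4 B=0)
Step 4: fill(B) -> (A=4 B=11)
Step 5: empty(A) -> (A=0 B=11)

Answer: 0 11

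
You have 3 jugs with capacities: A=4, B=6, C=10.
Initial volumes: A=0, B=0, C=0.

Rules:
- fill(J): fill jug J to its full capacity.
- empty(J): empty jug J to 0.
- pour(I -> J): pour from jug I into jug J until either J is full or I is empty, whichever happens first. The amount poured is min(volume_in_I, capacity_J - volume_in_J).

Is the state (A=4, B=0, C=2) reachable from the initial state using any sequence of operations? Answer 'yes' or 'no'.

BFS from (A=0, B=0, C=0):
  1. fill(B) -> (A=0 B=6 C=0)
  2. pour(B -> A) -> (A=4 B=2 C=0)
  3. pour(B -> C) -> (A=4 B=0 C=2)
Target reached → yes.

Answer: yes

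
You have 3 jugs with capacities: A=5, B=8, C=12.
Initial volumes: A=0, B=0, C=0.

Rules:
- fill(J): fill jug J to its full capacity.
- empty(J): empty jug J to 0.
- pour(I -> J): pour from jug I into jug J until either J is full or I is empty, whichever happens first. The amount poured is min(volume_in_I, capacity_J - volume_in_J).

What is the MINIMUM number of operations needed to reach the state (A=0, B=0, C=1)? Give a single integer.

Answer: 6

Derivation:
BFS from (A=0, B=0, C=0). One shortest path:
  1. fill(A) -> (A=5 B=0 C=0)
  2. fill(B) -> (A=5 B=8 C=0)
  3. pour(A -> C) -> (A=0 B=8 C=5)
  4. pour(B -> C) -> (A=0 B=1 C=12)
  5. empty(C) -> (A=0 B=1 C=0)
  6. pour(B -> C) -> (A=0 B=0 C=1)
Reached target in 6 moves.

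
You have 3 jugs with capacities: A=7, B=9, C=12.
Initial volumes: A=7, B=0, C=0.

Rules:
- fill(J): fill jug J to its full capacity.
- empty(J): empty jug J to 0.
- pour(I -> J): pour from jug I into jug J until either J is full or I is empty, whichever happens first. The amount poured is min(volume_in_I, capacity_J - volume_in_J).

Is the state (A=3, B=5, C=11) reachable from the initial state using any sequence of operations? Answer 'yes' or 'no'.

Answer: no

Derivation:
BFS explored all 512 reachable states.
Reachable set includes: (0,0,0), (0,0,1), (0,0,2), (0,0,3), (0,0,4), (0,0,5), (0,0,6), (0,0,7), (0,0,8), (0,0,9), (0,0,10), (0,0,11) ...
Target (A=3, B=5, C=11) not in reachable set → no.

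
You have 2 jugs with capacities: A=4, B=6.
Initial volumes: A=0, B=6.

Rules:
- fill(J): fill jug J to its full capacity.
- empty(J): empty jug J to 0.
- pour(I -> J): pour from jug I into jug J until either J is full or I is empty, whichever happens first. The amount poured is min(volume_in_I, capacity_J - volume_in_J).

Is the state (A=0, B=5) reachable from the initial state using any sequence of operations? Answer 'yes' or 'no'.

BFS explored all 10 reachable states.
Reachable set includes: (0,0), (0,2), (0,4), (0,6), (2,0), (2,6), (4,0), (4,2), (4,4), (4,6)
Target (A=0, B=5) not in reachable set → no.

Answer: no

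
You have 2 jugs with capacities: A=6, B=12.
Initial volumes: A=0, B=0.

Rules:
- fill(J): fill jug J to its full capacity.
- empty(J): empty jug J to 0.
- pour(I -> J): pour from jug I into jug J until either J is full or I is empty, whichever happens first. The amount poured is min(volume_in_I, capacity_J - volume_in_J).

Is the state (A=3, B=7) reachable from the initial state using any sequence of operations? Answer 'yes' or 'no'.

Answer: no

Derivation:
BFS explored all 6 reachable states.
Reachable set includes: (0,0), (0,6), (0,12), (6,0), (6,6), (6,12)
Target (A=3, B=7) not in reachable set → no.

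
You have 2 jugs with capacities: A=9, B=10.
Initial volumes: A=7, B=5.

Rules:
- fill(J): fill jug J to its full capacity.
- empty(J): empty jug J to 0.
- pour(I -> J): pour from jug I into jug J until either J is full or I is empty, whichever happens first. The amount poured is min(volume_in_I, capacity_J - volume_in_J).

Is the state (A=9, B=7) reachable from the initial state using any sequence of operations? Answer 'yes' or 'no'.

BFS from (A=7, B=5):
  1. empty(B) -> (A=7 B=0)
  2. pour(A -> B) -> (A=0 B=7)
  3. fill(A) -> (A=9 B=7)
Target reached → yes.

Answer: yes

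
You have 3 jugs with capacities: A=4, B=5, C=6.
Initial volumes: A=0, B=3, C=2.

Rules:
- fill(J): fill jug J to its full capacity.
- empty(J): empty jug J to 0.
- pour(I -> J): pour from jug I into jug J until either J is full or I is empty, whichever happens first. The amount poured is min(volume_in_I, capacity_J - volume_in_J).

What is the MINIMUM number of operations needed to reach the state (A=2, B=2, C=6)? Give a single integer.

BFS from (A=0, B=3, C=2). One shortest path:
  1. pour(C -> A) -> (A=2 B=3 C=0)
  2. pour(B -> C) -> (A=2 B=0 C=3)
  3. fill(B) -> (A=2 B=5 C=3)
  4. pour(B -> C) -> (A=2 B=2 C=6)
Reached target in 4 moves.

Answer: 4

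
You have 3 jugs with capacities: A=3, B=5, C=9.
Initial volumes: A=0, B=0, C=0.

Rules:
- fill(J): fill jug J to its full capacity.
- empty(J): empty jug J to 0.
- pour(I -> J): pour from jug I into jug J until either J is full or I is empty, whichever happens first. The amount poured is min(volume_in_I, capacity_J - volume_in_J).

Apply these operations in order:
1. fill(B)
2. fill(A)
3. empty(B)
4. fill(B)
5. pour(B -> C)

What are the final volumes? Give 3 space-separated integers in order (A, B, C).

Step 1: fill(B) -> (A=0 B=5 C=0)
Step 2: fill(A) -> (A=3 B=5 C=0)
Step 3: empty(B) -> (A=3 B=0 C=0)
Step 4: fill(B) -> (A=3 B=5 C=0)
Step 5: pour(B -> C) -> (A=3 B=0 C=5)

Answer: 3 0 5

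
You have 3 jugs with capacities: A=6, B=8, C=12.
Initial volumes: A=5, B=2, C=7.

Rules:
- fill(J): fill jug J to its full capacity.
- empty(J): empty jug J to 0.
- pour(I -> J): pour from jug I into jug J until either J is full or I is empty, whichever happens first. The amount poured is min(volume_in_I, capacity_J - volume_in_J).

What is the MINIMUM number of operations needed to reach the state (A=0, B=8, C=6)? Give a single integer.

Answer: 2

Derivation:
BFS from (A=5, B=2, C=7). One shortest path:
  1. pour(A -> B) -> (A=0 B=7 C=7)
  2. pour(C -> B) -> (A=0 B=8 C=6)
Reached target in 2 moves.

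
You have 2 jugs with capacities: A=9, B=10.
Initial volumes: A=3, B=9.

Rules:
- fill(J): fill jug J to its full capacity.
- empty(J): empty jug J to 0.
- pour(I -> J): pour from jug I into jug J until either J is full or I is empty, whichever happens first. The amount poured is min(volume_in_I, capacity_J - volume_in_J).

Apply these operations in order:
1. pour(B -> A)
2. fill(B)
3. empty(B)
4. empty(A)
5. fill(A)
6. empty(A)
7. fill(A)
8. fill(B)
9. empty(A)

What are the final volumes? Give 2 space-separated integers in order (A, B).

Step 1: pour(B -> A) -> (A=9 B=3)
Step 2: fill(B) -> (A=9 B=10)
Step 3: empty(B) -> (A=9 B=0)
Step 4: empty(A) -> (A=0 B=0)
Step 5: fill(A) -> (A=9 B=0)
Step 6: empty(A) -> (A=0 B=0)
Step 7: fill(A) -> (A=9 B=0)
Step 8: fill(B) -> (A=9 B=10)
Step 9: empty(A) -> (A=0 B=10)

Answer: 0 10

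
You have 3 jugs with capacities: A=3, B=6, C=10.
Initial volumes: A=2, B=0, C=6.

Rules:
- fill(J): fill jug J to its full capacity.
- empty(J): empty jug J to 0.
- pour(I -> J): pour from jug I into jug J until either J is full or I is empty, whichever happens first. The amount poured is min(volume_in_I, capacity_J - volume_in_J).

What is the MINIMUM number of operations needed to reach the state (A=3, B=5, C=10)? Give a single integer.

BFS from (A=2, B=0, C=6). One shortest path:
  1. fill(B) -> (A=2 B=6 C=6)
  2. fill(C) -> (A=2 B=6 C=10)
  3. pour(B -> A) -> (A=3 B=5 C=10)
Reached target in 3 moves.

Answer: 3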